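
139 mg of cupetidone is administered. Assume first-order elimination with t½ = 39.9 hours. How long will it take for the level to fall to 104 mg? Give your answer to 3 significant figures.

Fraction remaining = 104/139 ≈ 0.7482.
n = log₂(139/104) = ln(1.3365)/ln 2 ≈ 0.4185 half-lives.
t = n × t½ = 0.4185 × 39.9 ≈ 16.698 hours.

16.7 hours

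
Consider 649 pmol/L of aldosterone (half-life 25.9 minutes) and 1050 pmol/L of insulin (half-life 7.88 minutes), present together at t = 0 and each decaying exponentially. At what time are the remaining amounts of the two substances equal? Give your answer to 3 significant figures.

7.86 minutes

Set 649·(1/2)^(t/25.9) = 1050·(1/2)^(t/7.88).
Taking log₂: log₂(649/1050) = t·(1/25.9 − 1/7.88).
log₂(0.6181) = -0.6941; 1/25.9 − 1/7.88 = -0.088294.
t = -0.6941 / -0.088294 ≈ 7.8613 minutes.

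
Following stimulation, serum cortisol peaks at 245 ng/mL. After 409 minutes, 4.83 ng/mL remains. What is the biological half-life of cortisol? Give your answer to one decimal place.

A/A₀ = 4.83/245 ≈ 0.019714.
n = log₂(50.725) ≈ 5.6646 half-lives elapsed in 409 minutes.
t½ = 409/5.6646 ≈ 72.203 minutes.

72.2 minutes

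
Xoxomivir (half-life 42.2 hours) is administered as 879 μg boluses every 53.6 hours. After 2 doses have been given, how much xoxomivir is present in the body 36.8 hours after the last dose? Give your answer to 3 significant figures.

The 2 doses were given 90.4, 36.8 hours ago.
Total = 879·(1/2)^(90.4/42.2) + 879·(1/2)^(36.8/42.2)
      = 199.13 + 480.26 ≈ 679.39 μg.

679 μg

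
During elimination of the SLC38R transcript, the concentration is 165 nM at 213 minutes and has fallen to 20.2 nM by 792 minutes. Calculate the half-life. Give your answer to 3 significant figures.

191 minutes

Over Δt = 792 − 213 = 579 minutes, the level fell by a factor of 165/20.2 ≈ 8.1683.
n = log₂(8.1683) ≈ 3.03 half-lives, so t½ = 579/3.03 ≈ 191.09 minutes.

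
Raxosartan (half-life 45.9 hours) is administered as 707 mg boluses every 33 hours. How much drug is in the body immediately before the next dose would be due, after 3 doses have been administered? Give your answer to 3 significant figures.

849 mg

The 3 doses were given 99, 66, 33 hours ago.
Total = 707·(1/2)^(99/45.9) + 707·(1/2)^(66/45.9) + 707·(1/2)^(33/45.9)
      = 158.54 + 260.96 + 429.53 ≈ 849.02 mg.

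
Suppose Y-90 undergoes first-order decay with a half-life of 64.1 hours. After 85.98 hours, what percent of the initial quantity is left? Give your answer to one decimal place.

n = 85.98/64.1 ≈ 1.3413 half-lives.
Fraction remaining = (1/2)^1.3413 ≈ 0.39465, i.e. 39.465%.

39.5%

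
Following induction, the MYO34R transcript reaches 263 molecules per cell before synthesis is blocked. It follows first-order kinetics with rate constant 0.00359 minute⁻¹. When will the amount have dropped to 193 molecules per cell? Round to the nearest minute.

86 minutes

t½ = ln 2 / λ = 0.69315 / 0.00359 ≈ 193.08 minutes.
Fraction remaining = 193/263 ≈ 0.73384.
n = log₂(263/193) = ln(1.3627)/ln 2 ≈ 0.44646 half-lives.
t = n × t½ = 0.44646 × 193.08 ≈ 86.202 minutes.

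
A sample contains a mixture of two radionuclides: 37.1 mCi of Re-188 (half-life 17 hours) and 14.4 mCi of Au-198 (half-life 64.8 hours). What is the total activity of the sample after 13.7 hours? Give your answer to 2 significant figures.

34 mCi

Re-188: 37.1 × (1/2)^(13.7/17) = 37.1 × (1/2)^0.80588 ≈ 21.222 mCi.
Au-198: 14.4 × (1/2)^(13.7/64.8) = 14.4 × (1/2)^0.21142 ≈ 12.437 mCi.
Total = 21.222 + 12.437 ≈ 33.659 mCi.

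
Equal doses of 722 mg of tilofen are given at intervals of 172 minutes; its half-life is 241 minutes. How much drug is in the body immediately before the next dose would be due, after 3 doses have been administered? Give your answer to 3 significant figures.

872 mg

The 3 doses were given 516, 344, 172 minutes ago.
Total = 722·(1/2)^(516/241) + 722·(1/2)^(344/241) + 722·(1/2)^(172/241)
      = 163.68 + 268.44 + 440.24 ≈ 872.37 mg.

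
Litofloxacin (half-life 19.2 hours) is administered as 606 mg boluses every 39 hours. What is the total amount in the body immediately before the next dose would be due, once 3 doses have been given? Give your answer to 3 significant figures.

193 mg

The 3 doses were given 117, 78, 39 hours ago.
Total = 606·(1/2)^(117/19.2) + 606·(1/2)^(78/19.2) + 606·(1/2)^(39/19.2)
      = 8.873 + 36.269 + 148.25 ≈ 193.4 mg.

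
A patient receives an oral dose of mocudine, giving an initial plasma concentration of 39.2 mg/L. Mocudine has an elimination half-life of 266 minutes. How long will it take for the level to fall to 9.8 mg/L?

532 minutes

9.8/39.2 = 1/4, so 2 half-lives have elapsed.
t = 2 × 266 = 532 minutes.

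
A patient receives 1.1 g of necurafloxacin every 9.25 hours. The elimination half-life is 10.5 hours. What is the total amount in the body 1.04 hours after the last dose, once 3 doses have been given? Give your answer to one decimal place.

The 3 doses were given 19.54, 10.29, 1.04 hours ago.
Total = 1.1·(1/2)^(19.54/10.5) + 1.1·(1/2)^(10.29/10.5) + 1.1·(1/2)^(1.04/10.5)
      = 0.30282 + 0.55768 + 1.027 ≈ 1.8875 g.

1.9 g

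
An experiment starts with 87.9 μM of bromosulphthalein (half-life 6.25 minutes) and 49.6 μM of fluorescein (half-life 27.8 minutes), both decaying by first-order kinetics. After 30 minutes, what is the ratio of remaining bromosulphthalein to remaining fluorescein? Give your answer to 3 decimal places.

0.134

bromosulphthalein: 87.9 × (1/2)^(30/6.25) = 87.9 × (1/2)^4.8 ≈ 3.1553 μM.
fluorescein: 49.6 × (1/2)^(30/27.8) = 49.6 × (1/2)^1.0791 ≈ 23.476 μM.
Ratio ≈ 3.1553 / 23.476 ≈ 0.13441.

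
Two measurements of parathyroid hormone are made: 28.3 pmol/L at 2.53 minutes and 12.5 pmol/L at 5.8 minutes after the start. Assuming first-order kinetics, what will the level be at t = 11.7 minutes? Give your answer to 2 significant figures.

Over Δt = 5.8 − 2.53 = 3.27 minutes, the level fell by a factor of 28.3/12.5 ≈ 2.264.
n = log₂(2.264) ≈ 1.1789 half-lives, so t½ = 3.27/1.1789 ≈ 2.7738 minutes.
From t = 5.8 to t = 11.7: 12.5 × (1/2)^((11.7−5.8)/2.7738) ≈ 2.8616 pmol/L.

2.9 pmol/L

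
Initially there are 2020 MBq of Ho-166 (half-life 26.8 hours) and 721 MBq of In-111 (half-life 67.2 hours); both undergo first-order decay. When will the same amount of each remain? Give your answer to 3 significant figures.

66.3 hours

Set 2020·(1/2)^(t/26.8) = 721·(1/2)^(t/67.2).
Taking log₂: log₂(2020/721) = t·(1/26.8 − 1/67.2).
log₂(2.8017) = 1.4863; 1/26.8 − 1/67.2 = 0.022432.
t = 1.4863 / 0.022432 ≈ 66.256 hours.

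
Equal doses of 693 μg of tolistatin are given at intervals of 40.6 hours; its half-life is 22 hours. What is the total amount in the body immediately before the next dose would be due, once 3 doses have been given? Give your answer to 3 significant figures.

The 3 doses were given 121.8, 81.2, 40.6 hours ago.
Total = 693·(1/2)^(121.8/22) + 693·(1/2)^(81.2/22) + 693·(1/2)^(40.6/22)
      = 14.932 + 53.661 + 192.84 ≈ 261.43 μg.

261 μg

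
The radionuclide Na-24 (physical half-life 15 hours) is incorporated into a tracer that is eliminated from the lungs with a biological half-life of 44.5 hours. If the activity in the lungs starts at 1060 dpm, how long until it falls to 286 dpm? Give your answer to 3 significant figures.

21.2 hours

1/t_eff = 1/t_phys + 1/t_biol = 1/15 + 1/44.5 = 0.089139 per hour.
t_eff = 15 × 44.5 / (15 + 44.5) ≈ 11.218 hours.
n = log₂(1060/286) ≈ 1.89; t = 1.89 × 11.218 ≈ 21.203 hours.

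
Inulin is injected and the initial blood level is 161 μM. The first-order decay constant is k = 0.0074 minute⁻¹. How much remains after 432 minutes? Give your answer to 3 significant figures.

t½ = ln 2 / k = 0.69315 / 0.0074 ≈ 93.669 minutes.
Number of half-lives: n = 432/93.669 ≈ 4.612.
Remaining = 161 × (1/2)^4.612 = 161 × 0.040893 ≈ 6.5837 μM.

6.58 μM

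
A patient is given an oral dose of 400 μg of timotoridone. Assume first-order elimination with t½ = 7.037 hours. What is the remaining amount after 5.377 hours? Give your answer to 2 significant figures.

240 μg

Number of half-lives: n = 5.377/7.037 ≈ 0.7641.
Remaining = 400 × (1/2)^0.7641 = 400 × 0.58882 ≈ 235.53 μg.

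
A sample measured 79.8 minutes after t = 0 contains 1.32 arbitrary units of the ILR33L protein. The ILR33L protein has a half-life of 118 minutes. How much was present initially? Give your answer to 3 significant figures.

Number of half-lives elapsed: n = 79.8/118 ≈ 0.67627.
A₀ = A × 2^n = 1.32 × 2^0.67627 = 1.32 × 1.598 ≈ 2.1094 arbitrary units.

2.11 arbitrary units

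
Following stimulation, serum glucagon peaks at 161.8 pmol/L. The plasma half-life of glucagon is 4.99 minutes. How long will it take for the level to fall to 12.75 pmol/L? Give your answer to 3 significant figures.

Fraction remaining = 12.75/161.8 ≈ 0.078801.
n = log₂(161.8/12.75) = ln(12.69)/ln 2 ≈ 3.6656 half-lives.
t = n × t½ = 3.6656 × 4.99 ≈ 18.292 minutes.

18.3 minutes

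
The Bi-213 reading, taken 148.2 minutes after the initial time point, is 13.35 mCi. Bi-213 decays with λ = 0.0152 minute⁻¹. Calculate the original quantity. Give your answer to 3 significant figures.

t½ = ln 2 / λ = 0.69315 / 0.0152 ≈ 45.602 minutes.
Number of half-lives elapsed: n = 148.2/45.602 ≈ 3.2499.
A₀ = A × 2^n = 13.35 × 2^3.2499 = 13.35 × 9.5128 ≈ 127 mCi.

127 mCi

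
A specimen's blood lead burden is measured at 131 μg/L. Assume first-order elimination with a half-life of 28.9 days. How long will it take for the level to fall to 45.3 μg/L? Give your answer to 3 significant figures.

44.3 days

Fraction remaining = 45.3/131 ≈ 0.3458.
n = log₂(131/45.3) = ln(2.8918)/ln 2 ≈ 1.532 half-lives.
t = n × t½ = 1.532 × 28.9 ≈ 44.274 days.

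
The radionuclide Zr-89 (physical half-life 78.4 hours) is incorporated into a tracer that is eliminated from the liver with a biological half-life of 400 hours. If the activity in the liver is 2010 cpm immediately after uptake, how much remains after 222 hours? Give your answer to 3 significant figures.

1/t_eff = 1/t_phys + 1/t_biol = 1/78.4 + 1/400 = 0.015255 per hour.
t_eff = 78.4 × 400 / (78.4 + 400) ≈ 65.552 hours.
Remaining = 2010 × (1/2)^(222/65.552) = 2010 × (1/2)^3.3866 ≈ 192.18 cpm.

192 cpm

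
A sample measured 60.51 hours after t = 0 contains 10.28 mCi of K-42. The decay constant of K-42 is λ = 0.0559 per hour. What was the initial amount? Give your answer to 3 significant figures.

t½ = ln 2 / λ = 0.69315 / 0.0559 ≈ 12.4 hours.
Number of half-lives elapsed: n = 60.51/12.4 ≈ 4.8799.
A₀ = A × 2^n = 10.28 × 2^4.8799 = 10.28 × 29.445 ≈ 302.69 mCi.

303 mCi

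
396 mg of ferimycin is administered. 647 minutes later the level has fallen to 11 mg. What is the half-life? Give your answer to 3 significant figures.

125 minutes

A/A₀ = 11/396 ≈ 0.027778.
n = log₂(36) ≈ 5.1699 half-lives elapsed in 647 minutes.
t½ = 647/5.1699 ≈ 125.15 minutes.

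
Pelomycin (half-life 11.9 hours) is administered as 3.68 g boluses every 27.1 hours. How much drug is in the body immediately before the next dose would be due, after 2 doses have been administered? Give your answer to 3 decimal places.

0.916 g

The 2 doses were given 54.2, 27.1 hours ago.
Total = 3.68·(1/2)^(54.2/11.9) + 3.68·(1/2)^(27.1/11.9)
      = 0.15659 + 0.75912 ≈ 0.91571 g.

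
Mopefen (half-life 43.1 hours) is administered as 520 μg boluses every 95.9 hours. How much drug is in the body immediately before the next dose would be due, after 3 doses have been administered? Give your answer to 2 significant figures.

140 μg

The 3 doses were given 287.7, 191.8, 95.9 hours ago.
Total = 520·(1/2)^(287.7/43.1) + 520·(1/2)^(191.8/43.1) + 520·(1/2)^(95.9/43.1)
      = 5.0883 + 23.789 + 111.22 ≈ 140.1 μg.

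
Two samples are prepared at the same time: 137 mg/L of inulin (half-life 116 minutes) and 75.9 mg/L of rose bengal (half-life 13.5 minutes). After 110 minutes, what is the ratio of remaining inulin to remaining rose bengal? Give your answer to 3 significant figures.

265

inulin: 137 × (1/2)^(110/116) = 137 × (1/2)^0.94828 ≈ 71 mg/L.
rose bengal: 75.9 × (1/2)^(110/13.5) = 75.9 × (1/2)^8.1481 ≈ 0.26755 mg/L.
Ratio ≈ 71 / 0.26755 ≈ 265.37.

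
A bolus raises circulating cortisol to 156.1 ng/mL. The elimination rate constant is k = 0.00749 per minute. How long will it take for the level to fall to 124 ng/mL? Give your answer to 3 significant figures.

30.7 minutes

t½ = ln 2 / k = 0.69315 / 0.00749 ≈ 92.543 minutes.
Fraction remaining = 124/156.1 ≈ 0.79436.
n = log₂(156.1/124) = ln(1.2589)/ln 2 ≈ 0.33213 half-lives.
t = n × t½ = 0.33213 × 92.543 ≈ 30.736 minutes.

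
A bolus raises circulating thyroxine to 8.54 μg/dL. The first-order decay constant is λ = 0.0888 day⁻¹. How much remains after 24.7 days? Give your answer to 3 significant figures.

0.953 μg/dL

t½ = ln 2 / λ = 0.69315 / 0.0888 ≈ 7.8057 days.
Number of half-lives: n = 24.7/7.8057 ≈ 3.1643.
Remaining = 8.54 × (1/2)^3.1643 = 8.54 × 0.11154 ≈ 0.95256 μg/dL.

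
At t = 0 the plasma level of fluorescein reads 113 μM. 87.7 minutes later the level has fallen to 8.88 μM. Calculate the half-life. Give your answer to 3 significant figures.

A/A₀ = 8.88/113 ≈ 0.078584.
n = log₂(12.725) ≈ 3.6696 half-lives elapsed in 87.7 minutes.
t½ = 87.7/3.6696 ≈ 23.899 minutes.

23.9 minutes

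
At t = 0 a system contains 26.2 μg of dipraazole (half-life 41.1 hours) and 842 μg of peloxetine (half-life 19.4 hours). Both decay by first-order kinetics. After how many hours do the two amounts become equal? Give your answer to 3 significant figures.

Set 26.2·(1/2)^(t/41.1) = 842·(1/2)^(t/19.4).
Taking log₂: log₂(26.2/842) = t·(1/41.1 − 1/19.4).
log₂(0.031116) = -5.0062; 1/41.1 − 1/19.4 = -0.027215.
t = -5.0062 / -0.027215 ≈ 183.95 hours.

184 hours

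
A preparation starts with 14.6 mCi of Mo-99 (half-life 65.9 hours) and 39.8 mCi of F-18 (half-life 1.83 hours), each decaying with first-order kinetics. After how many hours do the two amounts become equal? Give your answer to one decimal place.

2.7 hours

Set 14.6·(1/2)^(t/65.9) = 39.8·(1/2)^(t/1.83).
Taking log₂: log₂(14.6/39.8) = t·(1/65.9 − 1/1.83).
log₂(0.36683) = -1.4468; 1/65.9 − 1/1.83 = -0.53127.
t = -1.4468 / -0.53127 ≈ 2.7233 hours.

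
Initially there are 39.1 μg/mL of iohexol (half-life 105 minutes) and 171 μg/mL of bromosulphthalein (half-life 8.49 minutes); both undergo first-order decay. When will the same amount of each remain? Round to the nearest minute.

20 minutes

Set 39.1·(1/2)^(t/105) = 171·(1/2)^(t/8.49).
Taking log₂: log₂(39.1/171) = t·(1/105 − 1/8.49).
log₂(0.22865) = -2.1288; 1/105 − 1/8.49 = -0.10826.
t = -2.1288 / -0.10826 ≈ 19.663 minutes.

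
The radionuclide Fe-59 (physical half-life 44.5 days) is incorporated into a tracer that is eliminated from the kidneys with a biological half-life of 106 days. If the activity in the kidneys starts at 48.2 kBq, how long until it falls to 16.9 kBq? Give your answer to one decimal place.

47.4 days

1/t_eff = 1/t_phys + 1/t_biol = 1/44.5 + 1/106 = 0.031906 per day.
t_eff = 44.5 × 106 / (44.5 + 106) ≈ 31.342 days.
n = log₂(48.2/16.9) ≈ 1.512; t = 1.512 × 31.342 ≈ 47.39 days.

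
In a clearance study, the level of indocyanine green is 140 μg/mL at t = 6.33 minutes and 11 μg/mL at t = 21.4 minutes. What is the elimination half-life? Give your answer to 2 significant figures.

Over Δt = 21.4 − 6.33 = 15.07 minutes, the level fell by a factor of 140/11 ≈ 12.727.
n = log₂(12.727) ≈ 3.6699 half-lives, so t½ = 15.07/3.6699 ≈ 4.1064 minutes.

4.1 minutes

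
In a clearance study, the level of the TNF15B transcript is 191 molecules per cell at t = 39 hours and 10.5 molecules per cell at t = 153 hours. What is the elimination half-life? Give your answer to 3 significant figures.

27.2 hours

Over Δt = 153 − 39 = 114 hours, the level fell by a factor of 191/10.5 ≈ 18.19.
n = log₂(18.19) ≈ 4.1851 half-lives, so t½ = 114/4.1851 ≈ 27.239 hours.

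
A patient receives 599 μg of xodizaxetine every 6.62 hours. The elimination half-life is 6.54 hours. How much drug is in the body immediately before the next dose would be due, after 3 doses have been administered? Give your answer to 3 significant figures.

The 3 doses were given 19.86, 13.24, 6.62 hours ago.
Total = 599·(1/2)^(19.86/6.54) + 599·(1/2)^(13.24/6.54) + 599·(1/2)^(6.62/6.54)
      = 72.994 + 147.23 + 296.97 ≈ 517.2 μg.

517 μg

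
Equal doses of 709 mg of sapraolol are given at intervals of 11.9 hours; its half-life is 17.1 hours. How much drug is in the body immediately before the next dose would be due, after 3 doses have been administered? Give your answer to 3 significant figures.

875 mg

The 3 doses were given 35.7, 23.8, 11.9 hours ago.
Total = 709·(1/2)^(35.7/17.1) + 709·(1/2)^(23.8/17.1) + 709·(1/2)^(11.9/17.1)
      = 166.79 + 270.19 + 437.68 ≈ 874.66 mg.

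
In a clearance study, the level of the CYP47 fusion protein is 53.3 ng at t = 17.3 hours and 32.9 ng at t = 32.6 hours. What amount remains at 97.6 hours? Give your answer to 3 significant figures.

Over Δt = 32.6 − 17.3 = 15.3 hours, the level fell by a factor of 53.3/32.9 ≈ 1.6201.
n = log₂(1.6201) ≈ 0.69605 half-lives, so t½ = 15.3/0.69605 ≈ 21.981 hours.
From t = 32.6 to t = 97.6: 32.9 × (1/2)^((97.6−32.6)/21.981) ≈ 4.2367 ng.

4.24 ng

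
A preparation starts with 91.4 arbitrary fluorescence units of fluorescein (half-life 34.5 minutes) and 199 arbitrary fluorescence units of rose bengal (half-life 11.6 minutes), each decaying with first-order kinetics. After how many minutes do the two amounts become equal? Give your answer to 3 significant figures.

19.6 minutes

Set 91.4·(1/2)^(t/34.5) = 199·(1/2)^(t/11.6).
Taking log₂: log₂(91.4/199) = t·(1/34.5 − 1/11.6).
log₂(0.4593) = -1.1225; 1/34.5 − 1/11.6 = -0.057221.
t = -1.1225 / -0.057221 ≈ 19.617 minutes.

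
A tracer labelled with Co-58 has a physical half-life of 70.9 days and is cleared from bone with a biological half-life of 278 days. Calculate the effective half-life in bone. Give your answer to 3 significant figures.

1/t_eff = 1/t_phys + 1/t_biol = 1/70.9 + 1/278 = 0.017701 per day.
t_eff = 70.9 × 278 / (70.9 + 278) ≈ 56.492 days.

56.5 days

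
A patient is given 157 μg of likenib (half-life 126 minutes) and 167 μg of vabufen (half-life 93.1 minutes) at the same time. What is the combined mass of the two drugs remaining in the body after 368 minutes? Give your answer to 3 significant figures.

likenib: 157 × (1/2)^(368/126) = 157 × (1/2)^2.9206 ≈ 20.735 μg.
vabufen: 167 × (1/2)^(368/93.1) = 167 × (1/2)^3.9527 ≈ 10.785 μg.
Total = 20.735 + 10.785 ≈ 31.52 μg.

31.5 μg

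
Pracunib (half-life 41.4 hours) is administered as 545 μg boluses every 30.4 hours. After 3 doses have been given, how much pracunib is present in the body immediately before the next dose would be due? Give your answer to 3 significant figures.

The 3 doses were given 91.2, 60.8, 30.4 hours ago.
Total = 545·(1/2)^(91.2/41.4) + 545·(1/2)^(60.8/41.4) + 545·(1/2)^(30.4/41.4)
      = 118.37 + 196.93 + 327.6 ≈ 642.91 μg.

643 μg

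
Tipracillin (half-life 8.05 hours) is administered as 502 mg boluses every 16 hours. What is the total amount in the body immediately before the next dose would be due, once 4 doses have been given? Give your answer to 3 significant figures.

The 4 doses were given 64, 48, 32, 16 hours ago.
Total = 502·(1/2)^(64/8.05) + 502·(1/2)^(48/8.05) + 502·(1/2)^(32/8.05) + 502·(1/2)^(16/8.05)
      = 2.0297 + 8.049 + 31.92 + 126.59 ≈ 168.58 mg.

169 mg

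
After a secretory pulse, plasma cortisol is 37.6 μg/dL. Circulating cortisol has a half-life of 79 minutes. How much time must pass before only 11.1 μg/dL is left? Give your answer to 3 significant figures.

139 minutes

Fraction remaining = 11.1/37.6 ≈ 0.29521.
n = log₂(37.6/11.1) = ln(3.3874)/ln 2 ≈ 1.7602 half-lives.
t = n × t½ = 1.7602 × 79 ≈ 139.05 minutes.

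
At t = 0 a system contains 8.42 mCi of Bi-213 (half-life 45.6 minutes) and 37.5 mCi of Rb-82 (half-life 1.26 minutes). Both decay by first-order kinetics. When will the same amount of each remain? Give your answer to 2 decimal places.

Set 8.42·(1/2)^(t/45.6) = 37.5·(1/2)^(t/1.26).
Taking log₂: log₂(8.42/37.5) = t·(1/45.6 − 1/1.26).
log₂(0.22453) = -2.155; 1/45.6 − 1/1.26 = -0.77172.
t = -2.155 / -0.77172 ≈ 2.7925 minutes.

2.79 minutes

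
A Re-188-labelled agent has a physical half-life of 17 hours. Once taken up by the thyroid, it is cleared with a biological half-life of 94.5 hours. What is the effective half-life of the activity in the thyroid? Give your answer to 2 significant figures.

14 hours

1/t_eff = 1/t_phys + 1/t_biol = 1/17 + 1/94.5 = 0.069406 per hour.
t_eff = 17 × 94.5 / (17 + 94.5) ≈ 14.408 hours.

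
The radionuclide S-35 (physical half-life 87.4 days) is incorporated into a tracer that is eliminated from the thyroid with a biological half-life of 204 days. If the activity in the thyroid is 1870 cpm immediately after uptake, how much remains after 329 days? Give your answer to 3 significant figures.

45.0 cpm

1/t_eff = 1/t_phys + 1/t_biol = 1/87.4 + 1/204 = 0.016344 per day.
t_eff = 87.4 × 204 / (87.4 + 204) ≈ 61.186 days.
Remaining = 1870 × (1/2)^(329/61.186) = 1870 × (1/2)^5.377 ≈ 44.998 cpm.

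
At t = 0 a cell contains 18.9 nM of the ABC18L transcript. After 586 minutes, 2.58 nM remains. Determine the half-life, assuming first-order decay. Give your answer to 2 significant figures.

A/A₀ = 2.58/18.9 ≈ 0.13651.
n = log₂(7.3256) ≈ 2.8729 half-lives elapsed in 586 minutes.
t½ = 586/2.8729 ≈ 203.97 minutes.

200 minutes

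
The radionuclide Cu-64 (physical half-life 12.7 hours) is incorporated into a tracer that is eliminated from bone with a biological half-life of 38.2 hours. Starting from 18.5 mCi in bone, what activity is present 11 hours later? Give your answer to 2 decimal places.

8.31 mCi

1/t_eff = 1/t_phys + 1/t_biol = 1/12.7 + 1/38.2 = 0.10492 per hour.
t_eff = 12.7 × 38.2 / (12.7 + 38.2) ≈ 9.5312 hours.
Remaining = 18.5 × (1/2)^(11/9.5312) = 18.5 × (1/2)^1.1541 ≈ 8.3129 mCi.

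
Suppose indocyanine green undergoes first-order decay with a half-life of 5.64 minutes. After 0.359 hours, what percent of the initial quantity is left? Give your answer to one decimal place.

7.1%

0.359 hours = 21.54 minutes.
n = 21.54/5.64 ≈ 3.8191 half-lives.
Fraction remaining = (1/2)^3.8191 ≈ 0.070847, i.e. 7.0847%.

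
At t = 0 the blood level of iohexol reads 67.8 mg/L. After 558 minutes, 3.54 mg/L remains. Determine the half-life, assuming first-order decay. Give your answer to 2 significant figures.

A/A₀ = 3.54/67.8 ≈ 0.052212.
n = log₂(19.153) ≈ 4.2595 half-lives elapsed in 558 minutes.
t½ = 558/4.2595 ≈ 131 minutes.

130 minutes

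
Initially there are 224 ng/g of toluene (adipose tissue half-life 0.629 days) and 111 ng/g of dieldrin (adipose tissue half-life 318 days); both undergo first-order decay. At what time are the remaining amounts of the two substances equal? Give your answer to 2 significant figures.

Set 224·(1/2)^(t/0.629) = 111·(1/2)^(t/318).
Taking log₂: log₂(224/111) = t·(1/0.629 − 1/318).
log₂(2.018) = 1.0129; 1/0.629 − 1/318 = 1.5867.
t = 1.0129 / 1.5867 ≈ 0.6384 days.

0.64 days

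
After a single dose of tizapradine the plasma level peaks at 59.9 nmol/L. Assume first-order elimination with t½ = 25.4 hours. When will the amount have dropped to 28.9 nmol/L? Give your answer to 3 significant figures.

Fraction remaining = 28.9/59.9 ≈ 0.48247.
n = log₂(59.9/28.9) = ln(2.0727)/ln 2 ≈ 1.0515 half-lives.
t = n × t½ = 1.0515 × 25.4 ≈ 26.708 hours.

26.7 hours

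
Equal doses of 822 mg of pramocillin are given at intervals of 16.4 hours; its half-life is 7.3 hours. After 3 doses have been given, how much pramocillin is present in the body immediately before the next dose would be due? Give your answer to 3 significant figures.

The 3 doses were given 49.2, 32.8, 16.4 hours ago.
Total = 822·(1/2)^(49.2/7.3) + 822·(1/2)^(32.8/7.3) + 822·(1/2)^(16.4/7.3)
      = 7.6915 + 36.5 + 173.21 ≈ 217.41 mg.

217 mg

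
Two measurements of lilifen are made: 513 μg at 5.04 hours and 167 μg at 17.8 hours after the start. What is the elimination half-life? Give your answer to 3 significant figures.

Over Δt = 17.8 − 5.04 = 12.76 hours, the level fell by a factor of 513/167 ≈ 3.0719.
n = log₂(3.0719) ≈ 1.6191 half-lives, so t½ = 12.76/1.6191 ≈ 7.8809 hours.

7.88 hours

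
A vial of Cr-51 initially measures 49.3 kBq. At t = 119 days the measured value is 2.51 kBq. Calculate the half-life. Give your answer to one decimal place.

A/A₀ = 2.51/49.3 ≈ 0.050913.
n = log₂(19.641) ≈ 4.2958 half-lives elapsed in 119 days.
t½ = 119/4.2958 ≈ 27.701 days.

27.7 days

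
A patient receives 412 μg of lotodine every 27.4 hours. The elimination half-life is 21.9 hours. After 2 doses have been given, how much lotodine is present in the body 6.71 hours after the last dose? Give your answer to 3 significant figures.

473 μg

The 2 doses were given 34.11, 6.71 hours ago.
Total = 412·(1/2)^(34.11/21.9) + 412·(1/2)^(6.71/21.9)
      = 139.97 + 333.17 ≈ 473.14 μg.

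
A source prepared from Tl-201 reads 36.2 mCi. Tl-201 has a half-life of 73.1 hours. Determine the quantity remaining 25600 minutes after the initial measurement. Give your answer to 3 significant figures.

Convert the elapsed time: 25600 minutes = 426.667 hours.
Number of half-lives: n = 426.667/73.1 ≈ 5.8368.
Remaining = 36.2 × (1/2)^5.8368 = 36.2 × 0.017497 ≈ 0.63339 mCi.

0.633 mCi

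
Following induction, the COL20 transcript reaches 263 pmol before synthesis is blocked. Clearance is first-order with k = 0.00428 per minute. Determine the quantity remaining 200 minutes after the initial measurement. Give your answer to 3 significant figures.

112 pmol

t½ = ln 2 / k = 0.69315 / 0.00428 ≈ 161.95 minutes.
Number of half-lives: n = 200/161.95 ≈ 1.2349.
Remaining = 263 × (1/2)^1.2349 = 263 × 0.42486 ≈ 111.74 pmol.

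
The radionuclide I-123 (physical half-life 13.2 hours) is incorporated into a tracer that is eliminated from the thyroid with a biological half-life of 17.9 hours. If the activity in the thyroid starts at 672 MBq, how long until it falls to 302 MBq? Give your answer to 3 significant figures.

8.77 hours

1/t_eff = 1/t_phys + 1/t_biol = 1/13.2 + 1/17.9 = 0.13162 per hour.
t_eff = 13.2 × 17.9 / (13.2 + 17.9) ≈ 7.5974 hours.
n = log₂(672/302) ≈ 1.1539; t = 1.1539 × 7.5974 ≈ 8.7668 hours.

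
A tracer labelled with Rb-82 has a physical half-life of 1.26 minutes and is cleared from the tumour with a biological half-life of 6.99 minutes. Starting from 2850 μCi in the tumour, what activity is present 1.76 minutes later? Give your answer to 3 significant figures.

909 μCi

1/t_eff = 1/t_phys + 1/t_biol = 1/1.26 + 1/6.99 = 0.93671 per minute.
t_eff = 1.26 × 6.99 / (1.26 + 6.99) ≈ 1.0676 minutes.
Remaining = 2850 × (1/2)^(1.76/1.0676) = 2850 × (1/2)^1.6486 ≈ 909 μCi.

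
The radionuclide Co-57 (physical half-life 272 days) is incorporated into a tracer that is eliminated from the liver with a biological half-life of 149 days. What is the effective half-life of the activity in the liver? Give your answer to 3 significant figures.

96.3 days

1/t_eff = 1/t_phys + 1/t_biol = 1/272 + 1/149 = 0.010388 per day.
t_eff = 272 × 149 / (272 + 149) ≈ 96.266 days.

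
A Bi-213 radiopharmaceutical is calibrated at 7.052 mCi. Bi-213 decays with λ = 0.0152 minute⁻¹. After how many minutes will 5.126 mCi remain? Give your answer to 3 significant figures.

21.0 minutes

t½ = ln 2 / λ = 0.69315 / 0.0152 ≈ 45.602 minutes.
Fraction remaining = 5.126/7.052 ≈ 0.72689.
n = log₂(7.052/5.126) = ln(1.3757)/ln 2 ≈ 0.4602 half-lives.
t = n × t½ = 0.4602 × 45.602 ≈ 20.986 minutes.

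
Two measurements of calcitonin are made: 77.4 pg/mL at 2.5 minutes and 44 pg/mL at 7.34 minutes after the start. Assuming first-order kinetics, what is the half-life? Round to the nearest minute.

6 minutes

Over Δt = 7.34 − 2.5 = 4.84 minutes, the level fell by a factor of 77.4/44 ≈ 1.7591.
n = log₂(1.7591) ≈ 0.81483 half-lives, so t½ = 4.84/0.81483 ≈ 5.9399 minutes.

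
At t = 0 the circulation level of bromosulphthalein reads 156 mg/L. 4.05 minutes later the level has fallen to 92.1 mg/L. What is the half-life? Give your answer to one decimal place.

5.3 minutes

A/A₀ = 92.1/156 ≈ 0.59038.
n = log₂(1.6938) ≈ 0.76027 half-lives elapsed in 4.05 minutes.
t½ = 4.05/0.76027 ≈ 5.327 minutes.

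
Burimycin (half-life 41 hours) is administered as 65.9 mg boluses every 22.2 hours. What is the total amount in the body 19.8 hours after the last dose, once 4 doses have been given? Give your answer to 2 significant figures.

The 4 doses were given 86.4, 64.2, 42, 19.8 hours ago.
Total = 65.9·(1/2)^(86.4/41) + 65.9·(1/2)^(64.2/41) + 65.9·(1/2)^(42/41) + 65.9·(1/2)^(19.8/41)
      = 15.294 + 22.26 + 32.398 + 47.153 ≈ 117.1 mg.

120 mg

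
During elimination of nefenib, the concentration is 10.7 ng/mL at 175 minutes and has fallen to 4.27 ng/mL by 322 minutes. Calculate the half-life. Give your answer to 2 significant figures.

Over Δt = 322 − 175 = 147 minutes, the level fell by a factor of 10.7/4.27 ≈ 2.5059.
n = log₂(2.5059) ≈ 1.3253 half-lives, so t½ = 147/1.3253 ≈ 110.92 minutes.

110 minutes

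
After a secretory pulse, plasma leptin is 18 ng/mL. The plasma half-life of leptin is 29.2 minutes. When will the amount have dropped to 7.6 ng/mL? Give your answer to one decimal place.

Fraction remaining = 7.6/18 ≈ 0.42222.
n = log₂(18/7.6) = ln(2.3684)/ln 2 ≈ 1.2439 half-lives.
t = n × t½ = 1.2439 × 29.2 ≈ 36.323 minutes.

36.3 minutes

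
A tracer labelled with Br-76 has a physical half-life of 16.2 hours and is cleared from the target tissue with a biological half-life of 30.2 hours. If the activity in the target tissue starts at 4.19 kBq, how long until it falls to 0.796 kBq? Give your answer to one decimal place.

25.3 hours

1/t_eff = 1/t_phys + 1/t_biol = 1/16.2 + 1/30.2 = 0.094841 per hour.
t_eff = 16.2 × 30.2 / (16.2 + 30.2) ≈ 10.544 hours.
n = log₂(4.19/0.796) ≈ 2.3961; t = 2.3961 × 10.544 ≈ 25.265 hours.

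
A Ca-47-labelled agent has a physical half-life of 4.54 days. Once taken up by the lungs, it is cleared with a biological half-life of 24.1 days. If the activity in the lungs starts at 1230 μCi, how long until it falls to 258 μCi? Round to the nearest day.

1/t_eff = 1/t_phys + 1/t_biol = 1/4.54 + 1/24.1 = 0.26176 per day.
t_eff = 4.54 × 24.1 / (4.54 + 24.1) ≈ 3.8203 days.
n = log₂(1230/258) ≈ 2.2532; t = 2.2532 × 3.8203 ≈ 8.608 days.

9 days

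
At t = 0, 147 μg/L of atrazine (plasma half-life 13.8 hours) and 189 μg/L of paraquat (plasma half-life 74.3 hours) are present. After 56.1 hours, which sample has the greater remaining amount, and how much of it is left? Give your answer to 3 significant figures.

atrazine: 147 × (1/2)^4.0652 ≈ 8.7814 μg/L.
paraquat: 189 × (1/2)^0.75505 ≈ 111.99 μg/L.
Paraquat has more remaining, at ≈ 111.99 μg/L.

paraquat, 112 μg/L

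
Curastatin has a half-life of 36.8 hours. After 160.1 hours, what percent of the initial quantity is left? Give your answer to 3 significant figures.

4.90%

n = 160.1/36.8 ≈ 4.3505 half-lives.
Fraction remaining = (1/2)^4.3505 ≈ 0.049018, i.e. 4.9018%.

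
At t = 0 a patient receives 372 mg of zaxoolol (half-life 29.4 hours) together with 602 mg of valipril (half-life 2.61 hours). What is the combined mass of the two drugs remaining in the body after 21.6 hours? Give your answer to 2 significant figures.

230 mg

zaxoolol: 372 × (1/2)^(21.6/29.4) = 372 × (1/2)^0.73469 ≈ 223.55 mg.
valipril: 602 × (1/2)^(21.6/2.61) = 602 × (1/2)^8.2759 ≈ 1.9423 mg.
Total = 223.55 + 1.9423 ≈ 225.49 mg.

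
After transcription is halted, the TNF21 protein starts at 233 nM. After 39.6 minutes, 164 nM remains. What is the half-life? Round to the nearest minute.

78 minutes

A/A₀ = 164/233 ≈ 0.70386.
n = log₂(1.4207) ≈ 0.50663 half-lives elapsed in 39.6 minutes.
t½ = 39.6/0.50663 ≈ 78.163 minutes.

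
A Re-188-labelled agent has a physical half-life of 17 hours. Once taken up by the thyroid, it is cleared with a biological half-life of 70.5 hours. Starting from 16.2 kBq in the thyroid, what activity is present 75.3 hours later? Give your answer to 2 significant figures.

1/t_eff = 1/t_phys + 1/t_biol = 1/17 + 1/70.5 = 0.073008 per hour.
t_eff = 17 × 70.5 / (17 + 70.5) ≈ 13.697 hours.
Remaining = 16.2 × (1/2)^(75.3/13.697) = 16.2 × (1/2)^5.4975 ≈ 0.35859 kBq.

0.36 kBq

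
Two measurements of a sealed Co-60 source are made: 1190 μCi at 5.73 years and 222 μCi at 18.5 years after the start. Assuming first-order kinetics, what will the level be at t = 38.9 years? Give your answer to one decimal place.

Over Δt = 18.5 − 5.73 = 12.77 years, the level fell by a factor of 1190/222 ≈ 5.3604.
n = log₂(5.3604) ≈ 2.4223 half-lives, so t½ = 12.77/2.4223 ≈ 5.2718 years.
From t = 18.5 to t = 38.9: 222 × (1/2)^((38.9−18.5)/5.2718) ≈ 15.187 μCi.

15.2 μCi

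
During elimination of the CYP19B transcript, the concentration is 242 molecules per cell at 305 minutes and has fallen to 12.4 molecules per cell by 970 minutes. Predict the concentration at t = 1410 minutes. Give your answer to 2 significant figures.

Over Δt = 970 − 305 = 665 minutes, the level fell by a factor of 242/12.4 ≈ 19.516.
n = log₂(19.516) ≈ 4.2866 half-lives, so t½ = 665/4.2866 ≈ 155.13 minutes.
From t = 970 to t = 1410: 12.4 × (1/2)^((1410−970)/155.13) ≈ 1.7363 molecules per cell.

1.7 molecules per cell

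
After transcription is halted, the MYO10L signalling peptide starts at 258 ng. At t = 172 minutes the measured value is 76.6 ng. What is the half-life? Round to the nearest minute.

98 minutes

A/A₀ = 76.6/258 ≈ 0.2969.
n = log₂(3.3681) ≈ 1.752 half-lives elapsed in 172 minutes.
t½ = 172/1.752 ≈ 98.176 minutes.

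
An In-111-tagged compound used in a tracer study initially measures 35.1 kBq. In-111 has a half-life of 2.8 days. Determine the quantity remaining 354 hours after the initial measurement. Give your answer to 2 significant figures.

Convert the elapsed time: 354 hours = 14.75 days.
Number of half-lives: n = 14.75/2.8 ≈ 5.2679.
Remaining = 35.1 × (1/2)^5.2679 = 35.1 × 0.025955 ≈ 0.91101 kBq.

0.91 kBq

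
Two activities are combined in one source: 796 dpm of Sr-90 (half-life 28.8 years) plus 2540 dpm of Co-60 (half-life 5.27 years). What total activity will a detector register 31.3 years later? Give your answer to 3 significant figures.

Sr-90: 796 × (1/2)^(31.3/28.8) = 796 × (1/2)^1.0868 ≈ 374.76 dpm.
Co-60: 2540 × (1/2)^(31.3/5.27) = 2540 × (1/2)^5.9393 ≈ 41.394 dpm.
Total = 374.76 + 41.394 ≈ 416.15 dpm.

416 dpm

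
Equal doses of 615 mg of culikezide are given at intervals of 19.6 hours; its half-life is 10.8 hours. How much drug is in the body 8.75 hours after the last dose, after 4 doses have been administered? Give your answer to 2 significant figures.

490 mg

The 4 doses were given 67.55, 47.95, 28.35, 8.75 hours ago.
Total = 615·(1/2)^(67.55/10.8) + 615·(1/2)^(47.95/10.8) + 615·(1/2)^(28.35/10.8) + 615·(1/2)^(8.75/10.8)
      = 8.0546 + 28.337 + 99.695 + 350.74 ≈ 486.83 mg.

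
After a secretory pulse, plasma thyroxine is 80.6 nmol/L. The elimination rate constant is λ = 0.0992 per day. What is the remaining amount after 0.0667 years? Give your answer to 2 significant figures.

7.2 nmol/L

t½ = ln 2 / λ = 0.69315 / 0.0992 ≈ 6.9874 days.
Convert the elapsed time: 0.0667 years = 24.3455 days.
Number of half-lives: n = 24.3455/6.9874 ≈ 3.4842.
Remaining = 80.6 × (1/2)^3.4842 = 80.6 × 0.089361 ≈ 7.2025 nmol/L.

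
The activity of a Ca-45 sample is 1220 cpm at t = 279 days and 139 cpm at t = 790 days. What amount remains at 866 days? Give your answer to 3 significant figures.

101 cpm

Over Δt = 790 − 279 = 511 days, the level fell by a factor of 1220/139 ≈ 8.777.
n = log₂(8.777) ≈ 3.1337 half-lives, so t½ = 511/3.1337 ≈ 163.06 days.
From t = 790 to t = 866: 139 × (1/2)^((866−790)/163.06) ≈ 100.63 cpm.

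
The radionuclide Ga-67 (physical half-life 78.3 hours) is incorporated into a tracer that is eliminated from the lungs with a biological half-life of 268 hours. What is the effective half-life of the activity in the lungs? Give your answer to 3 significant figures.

1/t_eff = 1/t_phys + 1/t_biol = 1/78.3 + 1/268 = 0.016503 per hour.
t_eff = 78.3 × 268 / (78.3 + 268) ≈ 60.596 hours.

60.6 hours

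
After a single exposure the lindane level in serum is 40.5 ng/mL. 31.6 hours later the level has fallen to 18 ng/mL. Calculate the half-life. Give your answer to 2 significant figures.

A/A₀ = 18/40.5 ≈ 0.44444.
n = log₂(2.25) ≈ 1.1699 half-lives elapsed in 31.6 hours.
t½ = 31.6/1.1699 ≈ 27.01 hours.

27 hours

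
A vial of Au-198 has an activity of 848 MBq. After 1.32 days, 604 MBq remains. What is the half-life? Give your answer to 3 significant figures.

A/A₀ = 604/848 ≈ 0.71226.
n = log₂(1.404) ≈ 0.48952 half-lives elapsed in 1.32 days.
t½ = 1.32/0.48952 ≈ 2.6965 days.

2.70 days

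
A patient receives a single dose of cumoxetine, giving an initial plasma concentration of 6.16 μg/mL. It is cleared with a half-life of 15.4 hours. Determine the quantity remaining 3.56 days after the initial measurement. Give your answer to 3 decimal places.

Convert the elapsed time: 3.56 days = 85.44 hours.
Number of half-lives: n = 85.44/15.4 ≈ 5.5481.
Remaining = 6.16 × (1/2)^5.5481 = 6.16 × 0.021373 ≈ 0.13166 μg/mL.

0.132 μg/mL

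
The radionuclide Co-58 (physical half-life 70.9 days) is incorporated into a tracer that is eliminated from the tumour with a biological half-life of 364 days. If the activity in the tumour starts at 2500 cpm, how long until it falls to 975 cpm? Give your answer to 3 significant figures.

80.6 days

1/t_eff = 1/t_phys + 1/t_biol = 1/70.9 + 1/364 = 0.016852 per day.
t_eff = 70.9 × 364 / (70.9 + 364) ≈ 59.341 days.
n = log₂(2500/975) ≈ 1.3585; t = 1.3585 × 59.341 ≈ 80.613 days.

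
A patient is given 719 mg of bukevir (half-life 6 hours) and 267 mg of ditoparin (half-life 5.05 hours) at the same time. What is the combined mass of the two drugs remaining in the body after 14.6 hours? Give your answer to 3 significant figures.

bukevir: 719 × (1/2)^(14.6/6) = 719 × (1/2)^2.4333 ≈ 133.11 mg.
ditoparin: 267 × (1/2)^(14.6/5.05) = 267 × (1/2)^2.8911 ≈ 35.992 mg.
Total = 133.11 + 35.992 ≈ 169.11 mg.

169 mg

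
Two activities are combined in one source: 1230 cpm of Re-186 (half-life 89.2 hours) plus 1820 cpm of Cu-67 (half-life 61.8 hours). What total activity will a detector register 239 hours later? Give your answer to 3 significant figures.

Re-186: 1230 × (1/2)^(239/89.2) = 1230 × (1/2)^2.6794 ≈ 192.01 cpm.
Cu-67: 1820 × (1/2)^(239/61.8) = 1820 × (1/2)^3.8673 ≈ 124.71 cpm.
Total = 192.01 + 124.71 ≈ 316.72 cpm.

317 cpm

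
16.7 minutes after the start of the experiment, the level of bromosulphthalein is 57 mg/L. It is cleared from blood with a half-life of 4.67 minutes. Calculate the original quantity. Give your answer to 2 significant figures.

680 mg/L

Number of half-lives elapsed: n = 16.7/4.67 ≈ 3.576.
A₀ = A × 2^n = 57 × 2^3.576 = 57 × 11.926 ≈ 679.77 mg/L.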